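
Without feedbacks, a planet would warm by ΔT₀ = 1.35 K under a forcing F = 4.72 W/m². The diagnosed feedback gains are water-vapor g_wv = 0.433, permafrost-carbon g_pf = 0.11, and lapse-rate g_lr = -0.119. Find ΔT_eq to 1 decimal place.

Total gain g = 0.433 + 0.11 − 0.119 = 0.424.
Amplification A = 1/(1 − 0.424) = 1.736.
ΔT = 1.35 × 1.736 = 2.3 K.

2.3 K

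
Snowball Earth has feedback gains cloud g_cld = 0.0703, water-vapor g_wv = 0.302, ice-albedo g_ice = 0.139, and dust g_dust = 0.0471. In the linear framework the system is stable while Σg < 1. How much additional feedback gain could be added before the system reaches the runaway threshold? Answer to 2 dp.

0.44

Current total gain = 0.0703 + 0.302 + 0.139 + 0.0471 = 0.5584.
Margin to runaway = 1 − 0.5584 = 0.44.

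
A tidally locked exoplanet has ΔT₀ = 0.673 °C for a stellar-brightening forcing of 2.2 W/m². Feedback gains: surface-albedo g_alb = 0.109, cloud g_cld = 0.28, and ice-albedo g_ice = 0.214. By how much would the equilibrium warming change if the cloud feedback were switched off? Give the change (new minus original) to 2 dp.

-0.70 °C

Original: g = 0.603, ΔT = 0.673/(1−0.603) = 1.6952 °C.
Without cloud: g' = 0.323, ΔT' = 0.673/(1−0.323) = 0.9941 °C.
Change = 0.9941 − 1.6952 = -0.70 °C.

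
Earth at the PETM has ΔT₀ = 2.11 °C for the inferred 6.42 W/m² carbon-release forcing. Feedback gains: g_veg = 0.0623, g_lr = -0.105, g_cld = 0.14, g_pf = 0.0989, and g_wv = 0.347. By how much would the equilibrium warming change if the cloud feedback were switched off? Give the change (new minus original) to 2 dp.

-1.08 °C

Original: g = 0.5432, ΔT = 2.11/(1−0.5432) = 4.6191 °C.
Without cloud: g' = 0.4032, ΔT' = 2.11/(1−0.4032) = 3.5355 °C.
Change = 3.5355 − 4.6191 = -1.08 °C.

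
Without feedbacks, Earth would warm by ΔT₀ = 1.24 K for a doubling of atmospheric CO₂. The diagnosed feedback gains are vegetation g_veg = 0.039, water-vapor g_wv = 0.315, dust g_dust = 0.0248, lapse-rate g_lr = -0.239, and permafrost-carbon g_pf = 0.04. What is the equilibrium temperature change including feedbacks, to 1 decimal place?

Total gain g = 0.039 + 0.315 + 0.0248 − 0.239 + 0.04 = 0.1798.
Amplification A = 1/(1 − 0.1798) = 1.219.
ΔT = 1.24 × 1.219 = 1.5 K.

1.5 K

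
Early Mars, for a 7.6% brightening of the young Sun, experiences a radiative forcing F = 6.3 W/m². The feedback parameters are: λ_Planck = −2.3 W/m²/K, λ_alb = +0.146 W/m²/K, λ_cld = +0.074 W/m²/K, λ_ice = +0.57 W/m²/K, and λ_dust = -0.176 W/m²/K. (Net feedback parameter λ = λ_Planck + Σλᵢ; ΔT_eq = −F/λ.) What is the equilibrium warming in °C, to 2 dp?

Net feedback parameter λ = (−2.3) + (+0.146) + (+0.074) + (+0.57) + (-0.176) = -1.686 W/m²/K.
ΔT = −F/λ = −6.3/(-1.686) = 3.74 °C.

3.74 °C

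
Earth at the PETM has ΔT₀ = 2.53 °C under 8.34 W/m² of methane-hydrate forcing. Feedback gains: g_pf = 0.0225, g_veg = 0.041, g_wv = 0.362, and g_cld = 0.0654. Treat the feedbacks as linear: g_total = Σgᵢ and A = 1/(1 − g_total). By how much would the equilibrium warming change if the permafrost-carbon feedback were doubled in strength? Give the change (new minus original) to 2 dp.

0.23 °C

Original: g = 0.4909, ΔT = 2.53/(1−0.4909) = 4.9696 °C.
With doubled permafrost-carbon: g' = 0.5134, ΔT' = 2.53/(1−0.5134) = 5.1993 °C.
Change = 5.1993 − 4.9696 = 0.23 °C.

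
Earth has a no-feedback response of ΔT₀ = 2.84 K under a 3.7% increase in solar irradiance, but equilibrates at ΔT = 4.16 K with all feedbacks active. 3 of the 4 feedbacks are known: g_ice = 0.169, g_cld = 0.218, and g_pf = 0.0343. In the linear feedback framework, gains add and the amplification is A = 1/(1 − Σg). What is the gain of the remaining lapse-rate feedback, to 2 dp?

-0.10

Amplification A = ΔT/ΔT₀ = 4.16/2.84 = 1.465.
Total gain g = 1 − 1/A = 1 − 1/1.465 = 0.3174.
Known gains sum to 0.169 + 0.218 + 0.0343 = 0.4213.
g_lr = 0.3174 − 0.4213 = -0.10.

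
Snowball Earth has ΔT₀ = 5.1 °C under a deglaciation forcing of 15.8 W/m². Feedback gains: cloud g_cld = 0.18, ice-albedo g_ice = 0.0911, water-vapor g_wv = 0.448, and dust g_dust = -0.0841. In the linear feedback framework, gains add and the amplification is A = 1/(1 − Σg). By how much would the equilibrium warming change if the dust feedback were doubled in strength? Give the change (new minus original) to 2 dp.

Original: g = 0.635, ΔT = 5.1/(1−0.635) = 13.9726 °C.
With doubled dust: g' = 0.5509, ΔT' = 5.1/(1−0.5509) = 11.3560 °C.
Change = 11.3560 − 13.9726 = -2.62 °C.

-2.62 °C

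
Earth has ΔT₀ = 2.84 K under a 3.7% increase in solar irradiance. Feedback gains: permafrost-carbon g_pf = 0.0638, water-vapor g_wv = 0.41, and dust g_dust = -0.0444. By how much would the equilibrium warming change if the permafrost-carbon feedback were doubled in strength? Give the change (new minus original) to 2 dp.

0.63 K

Original: g = 0.4294, ΔT = 2.84/(1−0.4294) = 4.9772 K.
With doubled permafrost-carbon: g' = 0.4932, ΔT' = 2.84/(1−0.4932) = 5.6038 K.
Change = 5.6038 − 4.9772 = 0.63 K.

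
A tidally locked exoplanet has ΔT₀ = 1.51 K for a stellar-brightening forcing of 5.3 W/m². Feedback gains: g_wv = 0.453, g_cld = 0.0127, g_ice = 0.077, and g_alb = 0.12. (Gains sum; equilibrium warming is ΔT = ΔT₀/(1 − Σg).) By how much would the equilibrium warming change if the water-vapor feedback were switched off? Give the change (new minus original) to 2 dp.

Original: g = 0.6627, ΔT = 1.51/(1−0.6627) = 4.4767 K.
Without water-vapor: g' = 0.2097, ΔT' = 1.51/(1−0.2097) = 1.9107 K.
Change = 1.9107 − 4.4767 = -2.57 K.

-2.57 K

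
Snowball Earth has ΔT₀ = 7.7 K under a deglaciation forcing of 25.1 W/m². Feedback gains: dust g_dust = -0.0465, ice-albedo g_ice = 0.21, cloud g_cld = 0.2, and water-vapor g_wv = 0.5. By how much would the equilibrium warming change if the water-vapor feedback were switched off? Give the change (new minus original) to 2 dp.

Original: g = 0.8635, ΔT = 7.7/(1−0.8635) = 56.4103 K.
Without water-vapor: g' = 0.3635, ΔT' = 7.7/(1−0.3635) = 12.0974 K.
Change = 12.0974 − 56.4103 = -44.31 K.

-44.31 K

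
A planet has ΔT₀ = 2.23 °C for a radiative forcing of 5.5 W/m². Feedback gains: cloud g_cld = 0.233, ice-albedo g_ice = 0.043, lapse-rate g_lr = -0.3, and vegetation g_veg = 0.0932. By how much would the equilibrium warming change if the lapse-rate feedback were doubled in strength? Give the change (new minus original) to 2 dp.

-0.58 °C

Original: g = 0.0692, ΔT = 2.23/(1−0.0692) = 2.3958 °C.
With doubled lapse-rate: g' = -0.2308, ΔT' = 2.23/(1+0.2308) = 1.8118 °C.
Change = 1.8118 − 2.3958 = -0.58 °C.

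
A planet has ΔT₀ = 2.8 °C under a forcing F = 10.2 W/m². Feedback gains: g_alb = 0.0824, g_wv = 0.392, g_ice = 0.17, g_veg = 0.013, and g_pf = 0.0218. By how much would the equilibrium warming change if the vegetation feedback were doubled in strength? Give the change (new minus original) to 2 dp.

0.37 °C

Original: g = 0.6792, ΔT = 2.8/(1−0.6792) = 8.7282 °C.
With doubled vegetation: g' = 0.6922, ΔT' = 2.8/(1−0.6922) = 9.0968 °C.
Change = 9.0968 − 8.7282 = 0.37 °C.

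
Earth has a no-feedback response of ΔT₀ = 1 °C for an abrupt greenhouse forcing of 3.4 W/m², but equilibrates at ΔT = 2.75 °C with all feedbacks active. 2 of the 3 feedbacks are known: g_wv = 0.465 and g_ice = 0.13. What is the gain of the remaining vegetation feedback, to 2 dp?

Amplification A = ΔT/ΔT₀ = 2.75/1 = 2.75.
Total gain g = 1 − 1/A = 1 − 1/2.75 = 0.6364.
Known gains sum to 0.465 + 0.13 = 0.595.
g_veg = 0.6364 − 0.595 = 0.04.

0.04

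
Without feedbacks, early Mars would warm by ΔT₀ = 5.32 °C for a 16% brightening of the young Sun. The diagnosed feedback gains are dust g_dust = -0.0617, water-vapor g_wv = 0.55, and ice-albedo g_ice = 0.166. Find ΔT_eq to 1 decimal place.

Total gain g = -0.0617 + 0.55 + 0.166 = 0.6543.
Amplification A = 1/(1 − 0.6543) = 2.893.
ΔT = 5.32 × 2.893 = 15.4 °C.

15.4 °C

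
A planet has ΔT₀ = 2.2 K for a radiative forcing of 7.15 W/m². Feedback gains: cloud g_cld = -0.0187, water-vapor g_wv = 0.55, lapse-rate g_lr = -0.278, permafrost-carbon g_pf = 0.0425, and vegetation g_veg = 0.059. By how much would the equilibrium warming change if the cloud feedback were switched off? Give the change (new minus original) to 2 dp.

Original: g = 0.3548, ΔT = 2.2/(1−0.3548) = 3.4098 K.
Without cloud: g' = 0.3735, ΔT' = 2.2/(1−0.3735) = 3.5116 K.
Change = 3.5116 − 3.4098 = 0.10 K.

0.10 K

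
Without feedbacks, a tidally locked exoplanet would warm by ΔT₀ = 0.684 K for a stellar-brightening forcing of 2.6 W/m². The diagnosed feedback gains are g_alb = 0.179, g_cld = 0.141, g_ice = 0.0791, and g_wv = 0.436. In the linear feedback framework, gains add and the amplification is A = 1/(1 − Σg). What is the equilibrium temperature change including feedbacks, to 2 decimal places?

Total gain g = 0.179 + 0.141 + 0.0791 + 0.436 = 0.8351.
Amplification A = 1/(1 − 0.8351) = 6.064.
ΔT = 0.684 × 6.064 = 4.15 K.

4.15 K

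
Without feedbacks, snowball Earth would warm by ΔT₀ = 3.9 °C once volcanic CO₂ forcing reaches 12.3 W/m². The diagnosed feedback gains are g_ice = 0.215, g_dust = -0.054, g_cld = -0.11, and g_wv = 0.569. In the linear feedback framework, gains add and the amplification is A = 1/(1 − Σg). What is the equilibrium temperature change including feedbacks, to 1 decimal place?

10.3 °C

Total gain g = 0.215 − 0.054 − 0.11 + 0.569 = 0.62.
Amplification A = 1/(1 − 0.62) = 2.632.
ΔT = 3.9 × 2.632 = 10.3 °C.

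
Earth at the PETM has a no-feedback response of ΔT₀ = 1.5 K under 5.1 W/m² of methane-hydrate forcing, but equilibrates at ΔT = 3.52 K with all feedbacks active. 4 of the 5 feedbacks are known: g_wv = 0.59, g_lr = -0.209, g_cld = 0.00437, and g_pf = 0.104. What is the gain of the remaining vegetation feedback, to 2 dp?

0.08

Amplification A = ΔT/ΔT₀ = 3.52/1.5 = 2.347.
Total gain g = 1 − 1/A = 1 − 1/2.347 = 0.5739.
Known gains sum to 0.59 − 0.209 + 0.00437 + 0.104 = 0.48937.
g_veg = 0.5739 − 0.48937 = 0.08.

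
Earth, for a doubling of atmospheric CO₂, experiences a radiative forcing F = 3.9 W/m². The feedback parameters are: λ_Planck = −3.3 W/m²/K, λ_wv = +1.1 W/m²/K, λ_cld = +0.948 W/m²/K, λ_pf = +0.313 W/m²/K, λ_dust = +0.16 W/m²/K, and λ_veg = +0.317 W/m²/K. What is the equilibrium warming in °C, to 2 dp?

Net feedback parameter λ = (−3.3) + (+1.1) + (+0.948) + (+0.313) + (+0.16) + (+0.317) = -0.462 W/m²/K.
ΔT = −F/λ = −3.9/(-0.462) = 8.44 °C.

8.44 °C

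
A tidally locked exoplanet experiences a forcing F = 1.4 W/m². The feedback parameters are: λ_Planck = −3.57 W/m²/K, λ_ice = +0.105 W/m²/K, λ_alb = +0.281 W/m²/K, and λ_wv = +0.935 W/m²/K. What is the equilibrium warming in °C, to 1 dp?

0.6 °C

Net feedback parameter λ = (−3.57) + (+0.105) + (+0.281) + (+0.935) = -2.249 W/m²/K.
ΔT = −F/λ = −1.4/(-2.249) = 0.6 °C.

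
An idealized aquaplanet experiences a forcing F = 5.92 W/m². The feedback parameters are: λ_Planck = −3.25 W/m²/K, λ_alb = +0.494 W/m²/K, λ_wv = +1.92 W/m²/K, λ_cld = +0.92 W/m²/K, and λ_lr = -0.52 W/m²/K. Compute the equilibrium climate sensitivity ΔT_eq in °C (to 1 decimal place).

13.6 °C

Net feedback parameter λ = (−3.25) + (+0.494) + (+1.92) + (+0.92) + (-0.52) = -0.436 W/m²/K.
ΔT = −F/λ = −5.92/(-0.436) = 13.6 °C.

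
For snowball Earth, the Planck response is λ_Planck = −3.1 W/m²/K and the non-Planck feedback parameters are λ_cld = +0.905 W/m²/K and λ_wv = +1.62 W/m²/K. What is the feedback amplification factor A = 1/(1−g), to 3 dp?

5.391

Convert to gains: g_cld = 0.905/3.1 = 0.2919; g_wv = 1.62/3.1 = 0.5226.
Total gain g = 0.8145.
A = 1/(1 − 0.8145) = 5.391.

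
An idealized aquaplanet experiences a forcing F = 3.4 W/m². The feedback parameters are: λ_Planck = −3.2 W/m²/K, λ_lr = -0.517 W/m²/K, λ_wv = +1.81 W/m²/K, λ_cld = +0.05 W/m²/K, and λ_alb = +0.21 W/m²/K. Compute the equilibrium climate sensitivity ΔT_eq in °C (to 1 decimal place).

2.1 °C

Net feedback parameter λ = (−3.2) + (-0.517) + (+1.81) + (+0.05) + (+0.21) = -1.647 W/m²/K.
ΔT = −F/λ = −3.4/(-1.647) = 2.1 °C.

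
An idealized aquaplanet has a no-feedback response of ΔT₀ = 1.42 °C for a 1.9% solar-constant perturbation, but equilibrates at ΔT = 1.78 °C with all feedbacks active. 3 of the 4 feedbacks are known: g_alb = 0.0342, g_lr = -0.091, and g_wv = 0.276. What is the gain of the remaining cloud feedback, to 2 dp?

Amplification A = ΔT/ΔT₀ = 1.78/1.42 = 1.254.
Total gain g = 1 − 1/A = 1 − 1/1.254 = 0.2026.
Known gains sum to 0.0342 − 0.091 + 0.276 = 0.2192.
g_cld = 0.2026 − 0.2192 = -0.02.

-0.02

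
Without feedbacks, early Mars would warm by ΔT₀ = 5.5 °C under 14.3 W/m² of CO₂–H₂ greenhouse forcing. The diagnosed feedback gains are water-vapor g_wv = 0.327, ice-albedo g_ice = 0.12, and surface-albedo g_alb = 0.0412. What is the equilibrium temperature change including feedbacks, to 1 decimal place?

Total gain g = 0.327 + 0.12 + 0.0412 = 0.4882.
Amplification A = 1/(1 − 0.4882) = 1.954.
ΔT = 5.5 × 1.954 = 10.7 °C.

10.7 °C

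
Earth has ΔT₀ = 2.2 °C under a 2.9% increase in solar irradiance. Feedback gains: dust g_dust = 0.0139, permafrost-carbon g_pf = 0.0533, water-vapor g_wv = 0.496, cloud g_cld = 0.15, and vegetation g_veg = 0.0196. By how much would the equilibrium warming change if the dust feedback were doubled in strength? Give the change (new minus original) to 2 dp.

0.45 °C

Original: g = 0.7328, ΔT = 2.2/(1−0.7328) = 8.2335 °C.
With doubled dust: g' = 0.7467, ΔT' = 2.2/(1−0.7467) = 8.6854 °C.
Change = 8.6854 − 8.2335 = 0.45 °C.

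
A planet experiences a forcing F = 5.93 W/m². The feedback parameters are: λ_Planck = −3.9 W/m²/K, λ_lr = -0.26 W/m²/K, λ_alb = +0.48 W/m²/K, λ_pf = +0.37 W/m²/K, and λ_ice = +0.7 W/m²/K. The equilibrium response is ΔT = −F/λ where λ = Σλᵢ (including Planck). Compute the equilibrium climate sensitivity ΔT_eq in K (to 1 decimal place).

Net feedback parameter λ = (−3.9) + (-0.26) + (+0.48) + (+0.37) + (+0.7) = -2.61 W/m²/K.
ΔT = −F/λ = −5.93/(-2.61) = 2.3 K.

2.3 K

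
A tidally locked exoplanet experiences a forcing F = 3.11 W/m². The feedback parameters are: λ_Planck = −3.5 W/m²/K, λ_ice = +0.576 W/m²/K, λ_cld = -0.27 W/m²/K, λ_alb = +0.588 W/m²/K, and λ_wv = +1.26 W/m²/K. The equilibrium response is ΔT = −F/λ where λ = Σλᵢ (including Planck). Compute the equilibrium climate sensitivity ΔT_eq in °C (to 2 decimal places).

Net feedback parameter λ = (−3.5) + (+0.576) + (-0.27) + (+0.588) + (+1.26) = -1.346 W/m²/K.
ΔT = −F/λ = −3.11/(-1.346) = 2.31 °C.

2.31 °C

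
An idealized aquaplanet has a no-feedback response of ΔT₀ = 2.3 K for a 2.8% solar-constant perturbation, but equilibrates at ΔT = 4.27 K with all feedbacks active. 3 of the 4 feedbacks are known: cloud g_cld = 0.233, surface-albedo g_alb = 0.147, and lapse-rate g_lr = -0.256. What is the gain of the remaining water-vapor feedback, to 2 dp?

0.34

Amplification A = ΔT/ΔT₀ = 4.27/2.3 = 1.857.
Total gain g = 1 − 1/A = 1 − 1/1.857 = 0.4615.
Known gains sum to 0.233 + 0.147 − 0.256 = 0.124.
g_wv = 0.4615 − 0.124 = 0.34.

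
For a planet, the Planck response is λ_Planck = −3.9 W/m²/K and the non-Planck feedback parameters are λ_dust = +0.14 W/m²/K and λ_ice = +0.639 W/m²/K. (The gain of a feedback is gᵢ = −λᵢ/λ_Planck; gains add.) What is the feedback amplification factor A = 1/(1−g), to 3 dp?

Convert to gains: g_dust = 0.14/3.9 = 0.0359; g_ice = 0.639/3.9 = 0.1638.
Total gain g = 0.1997.
A = 1/(1 − 0.1997) = 1.250.

1.250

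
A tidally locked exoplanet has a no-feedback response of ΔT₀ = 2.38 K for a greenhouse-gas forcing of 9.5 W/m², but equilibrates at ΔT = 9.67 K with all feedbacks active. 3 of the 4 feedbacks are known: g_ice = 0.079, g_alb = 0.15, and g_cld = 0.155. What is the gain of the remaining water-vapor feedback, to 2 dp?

0.37

Amplification A = ΔT/ΔT₀ = 9.67/2.38 = 4.063.
Total gain g = 1 − 1/A = 1 − 1/4.063 = 0.7539.
Known gains sum to 0.079 + 0.15 + 0.155 = 0.384.
g_wv = 0.7539 − 0.384 = 0.37.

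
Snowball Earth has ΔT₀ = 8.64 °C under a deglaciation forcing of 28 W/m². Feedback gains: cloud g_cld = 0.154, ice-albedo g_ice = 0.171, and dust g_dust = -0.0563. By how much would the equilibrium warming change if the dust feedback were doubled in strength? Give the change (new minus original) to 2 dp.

Original: g = 0.2687, ΔT = 8.64/(1−0.2687) = 11.8146 °C.
With doubled dust: g' = 0.2124, ΔT' = 8.64/(1−0.2124) = 10.9700 °C.
Change = 10.9700 − 11.8146 = -0.84 °C.

-0.84 °C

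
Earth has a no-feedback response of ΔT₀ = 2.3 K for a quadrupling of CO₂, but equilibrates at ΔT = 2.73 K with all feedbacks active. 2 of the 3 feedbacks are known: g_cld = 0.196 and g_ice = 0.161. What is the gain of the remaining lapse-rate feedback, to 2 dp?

Amplification A = ΔT/ΔT₀ = 2.73/2.3 = 1.187.
Total gain g = 1 − 1/A = 1 − 1/1.187 = 0.1575.
Known gains sum to 0.196 + 0.161 = 0.357.
g_lr = 0.1575 − 0.357 = -0.20.

-0.20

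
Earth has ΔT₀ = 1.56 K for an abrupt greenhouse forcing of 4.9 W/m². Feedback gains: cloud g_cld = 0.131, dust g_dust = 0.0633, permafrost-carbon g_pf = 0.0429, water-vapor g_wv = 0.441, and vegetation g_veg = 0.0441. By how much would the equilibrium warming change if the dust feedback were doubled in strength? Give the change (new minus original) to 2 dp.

1.66 K

Original: g = 0.7223, ΔT = 1.56/(1−0.7223) = 5.6176 K.
With doubled dust: g' = 0.7856, ΔT' = 1.56/(1−0.7856) = 7.2761 K.
Change = 7.2761 − 5.6176 = 1.66 K.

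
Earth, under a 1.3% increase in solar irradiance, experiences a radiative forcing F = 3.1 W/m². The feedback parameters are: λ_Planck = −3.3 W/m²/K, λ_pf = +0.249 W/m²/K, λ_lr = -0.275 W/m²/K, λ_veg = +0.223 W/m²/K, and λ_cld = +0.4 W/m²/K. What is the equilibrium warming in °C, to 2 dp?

Net feedback parameter λ = (−3.3) + (+0.249) + (-0.275) + (+0.223) + (+0.4) = -2.703 W/m²/K.
ΔT = −F/λ = −3.1/(-2.703) = 1.15 °C.

1.15 °C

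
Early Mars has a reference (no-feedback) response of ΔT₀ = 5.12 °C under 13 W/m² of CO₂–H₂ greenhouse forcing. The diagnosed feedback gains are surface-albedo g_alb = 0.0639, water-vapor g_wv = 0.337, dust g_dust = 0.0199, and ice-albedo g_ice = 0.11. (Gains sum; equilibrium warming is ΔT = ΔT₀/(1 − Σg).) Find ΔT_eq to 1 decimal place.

10.9 °C

Total gain g = 0.0639 + 0.337 + 0.0199 + 0.11 = 0.5308.
Amplification A = 1/(1 − 0.5308) = 2.131.
ΔT = 5.12 × 2.131 = 10.9 °C.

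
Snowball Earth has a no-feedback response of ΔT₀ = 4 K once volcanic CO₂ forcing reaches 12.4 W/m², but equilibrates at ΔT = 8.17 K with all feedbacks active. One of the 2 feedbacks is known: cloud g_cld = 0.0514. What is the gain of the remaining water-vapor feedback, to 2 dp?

0.46

Amplification A = ΔT/ΔT₀ = 8.17/4 = 2.042.
Total gain g = 1 − 1/A = 1 − 1/2.042 = 0.5103.
The known gain is 0.0514.
g_wv = 0.5103 − 0.0514 = 0.46.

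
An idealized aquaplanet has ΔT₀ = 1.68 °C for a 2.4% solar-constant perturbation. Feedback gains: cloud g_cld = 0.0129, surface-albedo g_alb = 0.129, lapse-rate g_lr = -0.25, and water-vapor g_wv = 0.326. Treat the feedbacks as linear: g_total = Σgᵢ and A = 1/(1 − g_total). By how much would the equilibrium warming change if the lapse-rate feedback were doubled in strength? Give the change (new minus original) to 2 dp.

Original: g = 0.2179, ΔT = 1.68/(1−0.2179) = 2.1481 °C.
With doubled lapse-rate: g' = -0.0321, ΔT' = 1.68/(1+0.0321) = 1.6277 °C.
Change = 1.6277 − 2.1481 = -0.52 °C.

-0.52 °C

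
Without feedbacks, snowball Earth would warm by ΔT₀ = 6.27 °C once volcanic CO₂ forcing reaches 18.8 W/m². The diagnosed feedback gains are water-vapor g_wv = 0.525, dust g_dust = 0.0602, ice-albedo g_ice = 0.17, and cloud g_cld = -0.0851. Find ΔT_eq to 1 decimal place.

19.0 °C

Total gain g = 0.525 + 0.0602 + 0.17 − 0.0851 = 0.6701.
Amplification A = 1/(1 − 0.6701) = 3.031.
ΔT = 6.27 × 3.031 = 19.0 °C.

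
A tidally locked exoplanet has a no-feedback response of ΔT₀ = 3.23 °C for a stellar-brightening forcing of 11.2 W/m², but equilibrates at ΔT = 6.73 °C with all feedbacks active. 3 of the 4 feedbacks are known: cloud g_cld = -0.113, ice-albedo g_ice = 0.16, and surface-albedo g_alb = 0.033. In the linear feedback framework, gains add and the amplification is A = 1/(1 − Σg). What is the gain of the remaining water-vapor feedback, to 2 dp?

0.44

Amplification A = ΔT/ΔT₀ = 6.73/3.23 = 2.084.
Total gain g = 1 − 1/A = 1 − 1/2.084 = 0.5202.
Known gains sum to -0.113 + 0.16 + 0.033 = 0.08.
g_wv = 0.5202 − 0.08 = 0.44.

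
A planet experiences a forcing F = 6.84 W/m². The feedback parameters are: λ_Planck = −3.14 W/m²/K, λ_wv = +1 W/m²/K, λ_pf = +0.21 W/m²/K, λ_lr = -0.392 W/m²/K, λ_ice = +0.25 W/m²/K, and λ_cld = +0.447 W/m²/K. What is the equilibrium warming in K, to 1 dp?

Net feedback parameter λ = (−3.14) + (+1) + (+0.21) + (-0.392) + (+0.25) + (+0.447) = -1.625 W/m²/K.
ΔT = −F/λ = −6.84/(-1.625) = 4.2 K.

4.2 K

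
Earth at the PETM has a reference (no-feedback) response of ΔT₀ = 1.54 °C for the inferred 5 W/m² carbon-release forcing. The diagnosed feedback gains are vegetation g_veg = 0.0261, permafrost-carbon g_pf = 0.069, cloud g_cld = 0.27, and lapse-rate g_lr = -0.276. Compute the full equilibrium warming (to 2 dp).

1.69 °C

Total gain g = 0.0261 + 0.069 + 0.27 − 0.276 = 0.0891.
Amplification A = 1/(1 − 0.0891) = 1.098.
ΔT = 1.54 × 1.098 = 1.69 °C.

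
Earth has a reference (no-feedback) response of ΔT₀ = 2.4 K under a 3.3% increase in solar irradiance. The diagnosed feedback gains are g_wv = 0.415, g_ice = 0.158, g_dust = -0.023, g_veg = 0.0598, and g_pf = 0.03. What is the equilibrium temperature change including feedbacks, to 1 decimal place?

Total gain g = 0.415 + 0.158 − 0.023 + 0.0598 + 0.03 = 0.6398.
Amplification A = 1/(1 − 0.6398) = 2.776.
ΔT = 2.4 × 2.776 = 6.7 K.

6.7 K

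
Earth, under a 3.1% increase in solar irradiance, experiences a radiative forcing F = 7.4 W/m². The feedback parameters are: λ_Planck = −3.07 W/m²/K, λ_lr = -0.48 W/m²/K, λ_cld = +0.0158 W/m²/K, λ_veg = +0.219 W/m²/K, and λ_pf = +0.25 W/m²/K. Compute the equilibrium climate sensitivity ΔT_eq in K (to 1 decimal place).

2.4 K

Net feedback parameter λ = (−3.07) + (-0.48) + (+0.0158) + (+0.219) + (+0.25) = -3.0652 W/m²/K.
ΔT = −F/λ = −7.4/(-3.0652) = 2.4 K.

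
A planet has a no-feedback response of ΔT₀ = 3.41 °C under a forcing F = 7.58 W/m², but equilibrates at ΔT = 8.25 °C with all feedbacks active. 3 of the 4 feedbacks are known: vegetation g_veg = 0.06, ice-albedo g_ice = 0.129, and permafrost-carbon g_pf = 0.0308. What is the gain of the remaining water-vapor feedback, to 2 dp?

0.37

Amplification A = ΔT/ΔT₀ = 8.25/3.41 = 2.419.
Total gain g = 1 − 1/A = 1 − 1/2.419 = 0.5866.
Known gains sum to 0.06 + 0.129 + 0.0308 = 0.2198.
g_wv = 0.5866 − 0.2198 = 0.37.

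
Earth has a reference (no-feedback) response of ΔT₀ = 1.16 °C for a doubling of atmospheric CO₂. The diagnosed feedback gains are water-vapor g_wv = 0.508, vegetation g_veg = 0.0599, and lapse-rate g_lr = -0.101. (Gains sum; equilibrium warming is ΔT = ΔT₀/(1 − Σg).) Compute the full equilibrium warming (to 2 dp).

2.18 °C

Total gain g = 0.508 + 0.0599 − 0.101 = 0.4669.
Amplification A = 1/(1 − 0.4669) = 1.876.
ΔT = 1.16 × 1.876 = 2.18 °C.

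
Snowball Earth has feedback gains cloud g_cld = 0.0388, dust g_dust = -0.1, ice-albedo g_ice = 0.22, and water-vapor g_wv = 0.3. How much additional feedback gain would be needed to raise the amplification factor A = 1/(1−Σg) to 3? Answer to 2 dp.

Current total gain = 0.4588.
Target gain for A = 3: g* = 1 − 1/3 = 0.6667.
Additional gain needed = 0.6667 − 0.4588 = 0.21.

0.21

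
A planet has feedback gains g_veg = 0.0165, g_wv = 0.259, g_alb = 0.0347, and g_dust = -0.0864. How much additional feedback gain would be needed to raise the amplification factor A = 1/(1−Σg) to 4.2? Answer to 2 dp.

0.54

Current total gain = 0.2238.
Target gain for A = 4.2: g* = 1 − 1/4.2 = 0.7619.
Additional gain needed = 0.7619 − 0.2238 = 0.54.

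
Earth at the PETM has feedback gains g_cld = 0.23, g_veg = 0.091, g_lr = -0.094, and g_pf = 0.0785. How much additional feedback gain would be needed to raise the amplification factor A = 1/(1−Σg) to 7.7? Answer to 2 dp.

0.56

Current total gain = 0.3055.
Target gain for A = 7.7: g* = 1 − 1/7.7 = 0.8701.
Additional gain needed = 0.8701 − 0.3055 = 0.56.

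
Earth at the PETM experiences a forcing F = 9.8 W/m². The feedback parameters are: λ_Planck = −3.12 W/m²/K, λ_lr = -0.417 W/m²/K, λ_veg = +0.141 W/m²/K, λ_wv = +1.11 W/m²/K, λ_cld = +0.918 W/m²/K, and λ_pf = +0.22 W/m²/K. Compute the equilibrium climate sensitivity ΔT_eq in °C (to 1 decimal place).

8.5 °C

Net feedback parameter λ = (−3.12) + (-0.417) + (+0.141) + (+1.11) + (+0.918) + (+0.22) = -1.148 W/m²/K.
ΔT = −F/λ = −9.8/(-1.148) = 8.5 °C.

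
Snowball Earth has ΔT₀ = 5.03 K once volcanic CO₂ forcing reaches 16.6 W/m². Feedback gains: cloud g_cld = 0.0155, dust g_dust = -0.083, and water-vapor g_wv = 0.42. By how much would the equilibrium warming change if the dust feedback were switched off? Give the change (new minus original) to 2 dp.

Original: g = 0.3525, ΔT = 5.03/(1−0.3525) = 7.7683 K.
Without dust: g' = 0.4355, ΔT' = 5.03/(1−0.4355) = 8.9105 K.
Change = 8.9105 − 7.7683 = 1.14 K.

1.14 K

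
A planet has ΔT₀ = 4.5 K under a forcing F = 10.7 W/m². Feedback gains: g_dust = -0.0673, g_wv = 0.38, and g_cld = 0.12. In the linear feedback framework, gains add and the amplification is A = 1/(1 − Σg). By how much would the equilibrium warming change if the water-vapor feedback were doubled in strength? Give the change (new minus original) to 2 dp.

16.09 K

Original: g = 0.4327, ΔT = 4.5/(1−0.4327) = 7.9323 K.
With doubled water-vapor: g' = 0.8127, ΔT' = 4.5/(1−0.8127) = 24.0256 K.
Change = 24.0256 − 7.9323 = 16.09 K.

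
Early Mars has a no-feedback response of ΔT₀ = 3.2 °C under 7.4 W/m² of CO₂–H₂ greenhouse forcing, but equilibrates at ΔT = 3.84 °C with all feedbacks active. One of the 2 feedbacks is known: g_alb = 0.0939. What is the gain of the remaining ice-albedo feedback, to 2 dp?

Amplification A = ΔT/ΔT₀ = 3.84/3.2 = 1.2.
Total gain g = 1 − 1/A = 1 − 1/1.2 = 0.1667.
The known gain is 0.0939.
g_ice = 0.1667 − 0.0939 = 0.07.

0.07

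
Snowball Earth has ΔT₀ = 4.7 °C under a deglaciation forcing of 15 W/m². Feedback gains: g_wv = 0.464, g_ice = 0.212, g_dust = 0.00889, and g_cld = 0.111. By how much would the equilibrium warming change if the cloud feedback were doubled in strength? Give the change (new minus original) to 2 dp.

27.45 °C

Original: g = 0.79589, ΔT = 4.7/(1−0.79589) = 23.0268 °C.
With doubled cloud: g' = 0.90689, ΔT' = 4.7/(1−0.90689) = 50.4779 °C.
Change = 50.4779 − 23.0268 = 27.45 °C.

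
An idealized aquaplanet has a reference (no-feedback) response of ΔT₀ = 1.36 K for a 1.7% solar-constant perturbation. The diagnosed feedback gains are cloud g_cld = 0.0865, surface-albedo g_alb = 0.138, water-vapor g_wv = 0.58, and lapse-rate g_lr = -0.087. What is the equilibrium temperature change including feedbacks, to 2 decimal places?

4.81 K

Total gain g = 0.0865 + 0.138 + 0.58 − 0.087 = 0.7175.
Amplification A = 1/(1 − 0.7175) = 3.54.
ΔT = 1.36 × 3.54 = 4.81 K.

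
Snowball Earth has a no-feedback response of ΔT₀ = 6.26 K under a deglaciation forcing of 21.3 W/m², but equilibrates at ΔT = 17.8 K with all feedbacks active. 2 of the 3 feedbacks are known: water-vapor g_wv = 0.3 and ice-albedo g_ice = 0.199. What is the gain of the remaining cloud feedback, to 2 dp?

0.15

Amplification A = ΔT/ΔT₀ = 17.8/6.26 = 2.843.
Total gain g = 1 − 1/A = 1 − 1/2.843 = 0.6483.
Known gains sum to 0.3 + 0.199 = 0.499.
g_cld = 0.6483 − 0.499 = 0.15.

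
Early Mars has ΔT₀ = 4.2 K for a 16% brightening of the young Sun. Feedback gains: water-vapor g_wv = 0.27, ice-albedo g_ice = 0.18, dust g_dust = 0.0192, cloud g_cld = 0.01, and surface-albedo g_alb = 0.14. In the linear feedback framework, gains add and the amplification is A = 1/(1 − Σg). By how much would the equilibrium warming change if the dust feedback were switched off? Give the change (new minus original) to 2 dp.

Original: g = 0.6192, ΔT = 4.2/(1−0.6192) = 11.0294 K.
Without dust: g' = 0.6, ΔT' = 4.2/(1−0.6) = 10.5000 K.
Change = 10.5000 − 11.0294 = -0.53 K.

-0.53 K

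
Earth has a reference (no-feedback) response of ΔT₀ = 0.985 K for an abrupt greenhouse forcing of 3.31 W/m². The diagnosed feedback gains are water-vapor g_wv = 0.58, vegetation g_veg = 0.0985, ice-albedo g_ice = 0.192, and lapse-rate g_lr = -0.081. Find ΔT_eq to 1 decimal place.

4.7 K

Total gain g = 0.58 + 0.0985 + 0.192 − 0.081 = 0.7895.
Amplification A = 1/(1 − 0.7895) = 4.751.
ΔT = 0.985 × 4.751 = 4.7 K.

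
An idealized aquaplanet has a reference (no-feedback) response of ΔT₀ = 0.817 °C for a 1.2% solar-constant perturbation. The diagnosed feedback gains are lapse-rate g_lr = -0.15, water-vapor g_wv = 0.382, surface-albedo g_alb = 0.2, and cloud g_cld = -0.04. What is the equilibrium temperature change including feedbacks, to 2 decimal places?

1.34 °C

Total gain g = -0.15 + 0.382 + 0.2 − 0.04 = 0.392.
Amplification A = 1/(1 − 0.392) = 1.645.
ΔT = 0.817 × 1.645 = 1.34 °C.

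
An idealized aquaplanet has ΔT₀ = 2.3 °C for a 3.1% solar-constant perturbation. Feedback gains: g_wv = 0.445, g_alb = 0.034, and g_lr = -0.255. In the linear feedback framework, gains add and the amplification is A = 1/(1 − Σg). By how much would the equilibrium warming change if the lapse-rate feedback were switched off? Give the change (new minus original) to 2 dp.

1.45 °C

Original: g = 0.224, ΔT = 2.3/(1−0.224) = 2.9639 °C.
Without lapse-rate: g' = 0.479, ΔT' = 2.3/(1−0.479) = 4.4146 °C.
Change = 4.4146 − 2.9639 = 1.45 °C.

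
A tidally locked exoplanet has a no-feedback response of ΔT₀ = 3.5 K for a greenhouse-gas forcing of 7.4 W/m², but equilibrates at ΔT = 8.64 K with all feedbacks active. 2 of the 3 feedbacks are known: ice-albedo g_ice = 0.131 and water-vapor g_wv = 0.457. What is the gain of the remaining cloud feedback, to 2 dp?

Amplification A = ΔT/ΔT₀ = 8.64/3.5 = 2.469.
Total gain g = 1 − 1/A = 1 − 1/2.469 = 0.595.
Known gains sum to 0.131 + 0.457 = 0.588.
g_cld = 0.595 − 0.588 = 0.01.

0.01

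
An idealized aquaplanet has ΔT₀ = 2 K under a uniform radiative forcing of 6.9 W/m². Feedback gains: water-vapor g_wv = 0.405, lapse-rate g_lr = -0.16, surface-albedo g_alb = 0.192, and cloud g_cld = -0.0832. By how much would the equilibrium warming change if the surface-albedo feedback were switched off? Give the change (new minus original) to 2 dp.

Original: g = 0.3538, ΔT = 2/(1−0.3538) = 3.0950 K.
Without surface-albedo: g' = 0.1618, ΔT' = 2/(1−0.1618) = 2.3861 K.
Change = 2.3861 − 3.0950 = -0.71 K.

-0.71 K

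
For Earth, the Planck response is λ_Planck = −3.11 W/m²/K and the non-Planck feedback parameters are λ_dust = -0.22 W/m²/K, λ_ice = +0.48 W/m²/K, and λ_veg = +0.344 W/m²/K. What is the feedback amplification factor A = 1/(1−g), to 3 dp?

1.241

Convert to gains: g_dust = -0.22/3.11 = -0.07074; g_ice = 0.48/3.11 = 0.1543; g_veg = 0.344/3.11 = 0.1106.
Total gain g = 0.19416.
A = 1/(1 − 0.19416) = 1.241.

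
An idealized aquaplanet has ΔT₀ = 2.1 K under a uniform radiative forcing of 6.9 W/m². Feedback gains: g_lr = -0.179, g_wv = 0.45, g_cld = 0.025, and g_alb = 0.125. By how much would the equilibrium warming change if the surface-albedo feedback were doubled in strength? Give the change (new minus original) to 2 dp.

Original: g = 0.421, ΔT = 2.1/(1−0.421) = 3.6269 K.
With doubled surface-albedo: g' = 0.546, ΔT' = 2.1/(1−0.546) = 4.6256 K.
Change = 4.6256 − 3.6269 = 1.00 K.

1.00 K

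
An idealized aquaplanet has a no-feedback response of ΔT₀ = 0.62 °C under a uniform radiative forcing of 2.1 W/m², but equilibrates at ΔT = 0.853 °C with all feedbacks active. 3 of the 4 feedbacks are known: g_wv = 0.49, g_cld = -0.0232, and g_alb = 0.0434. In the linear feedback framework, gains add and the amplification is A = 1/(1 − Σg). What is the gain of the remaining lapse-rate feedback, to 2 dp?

-0.24

Amplification A = ΔT/ΔT₀ = 0.853/0.62 = 1.376.
Total gain g = 1 − 1/A = 1 − 1/1.376 = 0.2733.
Known gains sum to 0.49 − 0.0232 + 0.0434 = 0.5102.
g_lr = 0.2733 − 0.5102 = -0.24.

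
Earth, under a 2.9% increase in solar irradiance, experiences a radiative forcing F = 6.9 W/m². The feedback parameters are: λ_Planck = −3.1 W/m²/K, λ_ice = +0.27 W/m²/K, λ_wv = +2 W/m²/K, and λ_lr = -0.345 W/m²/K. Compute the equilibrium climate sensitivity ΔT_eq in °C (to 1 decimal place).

5.9 °C

Net feedback parameter λ = (−3.1) + (+0.27) + (+2) + (-0.345) = -1.175 W/m²/K.
ΔT = −F/λ = −6.9/(-1.175) = 5.9 °C.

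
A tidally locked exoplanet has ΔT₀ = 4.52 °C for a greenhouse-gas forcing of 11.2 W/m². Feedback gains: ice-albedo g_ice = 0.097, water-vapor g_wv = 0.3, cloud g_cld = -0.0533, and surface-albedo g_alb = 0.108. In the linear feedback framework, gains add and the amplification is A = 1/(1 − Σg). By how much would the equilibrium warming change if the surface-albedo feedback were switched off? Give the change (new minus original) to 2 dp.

Original: g = 0.4517, ΔT = 4.52/(1−0.4517) = 8.2437 °C.
Without surface-albedo: g' = 0.3437, ΔT' = 4.52/(1−0.3437) = 6.8871 °C.
Change = 6.8871 − 8.2437 = -1.36 °C.

-1.36 °C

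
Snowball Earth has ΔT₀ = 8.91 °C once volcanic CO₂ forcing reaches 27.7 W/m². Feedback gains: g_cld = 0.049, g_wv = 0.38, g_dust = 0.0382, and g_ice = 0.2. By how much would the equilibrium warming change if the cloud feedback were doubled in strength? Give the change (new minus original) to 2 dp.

Original: g = 0.6672, ΔT = 8.91/(1−0.6672) = 26.7728 °C.
With doubled cloud: g' = 0.7162, ΔT' = 8.91/(1−0.7162) = 31.3953 °C.
Change = 31.3953 − 26.7728 = 4.62 °C.

4.62 °C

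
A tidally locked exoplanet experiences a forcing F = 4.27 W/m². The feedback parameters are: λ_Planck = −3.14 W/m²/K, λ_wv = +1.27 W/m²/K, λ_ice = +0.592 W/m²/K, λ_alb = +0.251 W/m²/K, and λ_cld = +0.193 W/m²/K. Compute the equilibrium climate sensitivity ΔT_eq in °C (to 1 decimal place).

Net feedback parameter λ = (−3.14) + (+1.27) + (+0.592) + (+0.251) + (+0.193) = -0.834 W/m²/K.
ΔT = −F/λ = −4.27/(-0.834) = 5.1 °C.

5.1 °C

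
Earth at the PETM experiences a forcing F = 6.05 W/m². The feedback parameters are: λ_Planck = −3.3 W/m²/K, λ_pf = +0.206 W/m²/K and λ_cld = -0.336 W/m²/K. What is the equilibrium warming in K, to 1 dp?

1.8 K

Net feedback parameter λ = (−3.3) + (+0.206) + (-0.336) = -3.43 W/m²/K.
ΔT = −F/λ = −6.05/(-3.43) = 1.8 K.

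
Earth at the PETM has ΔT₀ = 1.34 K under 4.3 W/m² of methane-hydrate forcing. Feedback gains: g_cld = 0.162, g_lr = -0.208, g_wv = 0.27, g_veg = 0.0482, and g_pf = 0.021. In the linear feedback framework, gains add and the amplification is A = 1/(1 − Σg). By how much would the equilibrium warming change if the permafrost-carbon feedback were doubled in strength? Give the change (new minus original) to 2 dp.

0.06 K

Original: g = 0.2932, ΔT = 1.34/(1−0.2932) = 1.8959 K.
With doubled permafrost-carbon: g' = 0.3142, ΔT' = 1.34/(1−0.3142) = 1.9539 K.
Change = 1.9539 − 1.8959 = 0.06 K.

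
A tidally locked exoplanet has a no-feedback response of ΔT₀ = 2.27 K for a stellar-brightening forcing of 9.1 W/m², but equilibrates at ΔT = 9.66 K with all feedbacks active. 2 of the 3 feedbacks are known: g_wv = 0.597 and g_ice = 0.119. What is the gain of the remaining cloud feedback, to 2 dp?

Amplification A = ΔT/ΔT₀ = 9.66/2.27 = 4.256.
Total gain g = 1 − 1/A = 1 − 1/4.256 = 0.765.
Known gains sum to 0.597 + 0.119 = 0.716.
g_cld = 0.765 − 0.716 = 0.05.

0.05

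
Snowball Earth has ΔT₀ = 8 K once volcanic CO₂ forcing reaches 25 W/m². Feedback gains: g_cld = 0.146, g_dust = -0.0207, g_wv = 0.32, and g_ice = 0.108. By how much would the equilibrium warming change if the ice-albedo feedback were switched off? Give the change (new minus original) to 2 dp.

Original: g = 0.5533, ΔT = 8/(1−0.5533) = 17.9091 K.
Without ice-albedo: g' = 0.4453, ΔT' = 8/(1−0.4453) = 14.4222 K.
Change = 14.4222 − 17.9091 = -3.49 K.

-3.49 K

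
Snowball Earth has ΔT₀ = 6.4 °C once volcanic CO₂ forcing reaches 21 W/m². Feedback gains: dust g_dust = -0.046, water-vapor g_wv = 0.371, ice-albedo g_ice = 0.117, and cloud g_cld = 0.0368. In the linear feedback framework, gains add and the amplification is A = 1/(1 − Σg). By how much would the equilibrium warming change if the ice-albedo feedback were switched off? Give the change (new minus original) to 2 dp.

Original: g = 0.4788, ΔT = 6.4/(1−0.4788) = 12.2794 °C.
Without ice-albedo: g' = 0.3618, ΔT' = 6.4/(1−0.3618) = 10.0282 °C.
Change = 10.0282 − 12.2794 = -2.25 °C.

-2.25 °C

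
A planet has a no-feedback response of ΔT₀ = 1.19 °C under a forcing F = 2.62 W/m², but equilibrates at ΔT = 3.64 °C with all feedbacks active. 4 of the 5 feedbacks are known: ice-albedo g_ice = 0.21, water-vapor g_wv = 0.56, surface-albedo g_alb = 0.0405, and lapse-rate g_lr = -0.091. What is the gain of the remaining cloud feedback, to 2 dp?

-0.05

Amplification A = ΔT/ΔT₀ = 3.64/1.19 = 3.059.
Total gain g = 1 − 1/A = 1 − 1/3.059 = 0.6731.
Known gains sum to 0.21 + 0.56 + 0.0405 − 0.091 = 0.7195.
g_cld = 0.6731 − 0.7195 = -0.05.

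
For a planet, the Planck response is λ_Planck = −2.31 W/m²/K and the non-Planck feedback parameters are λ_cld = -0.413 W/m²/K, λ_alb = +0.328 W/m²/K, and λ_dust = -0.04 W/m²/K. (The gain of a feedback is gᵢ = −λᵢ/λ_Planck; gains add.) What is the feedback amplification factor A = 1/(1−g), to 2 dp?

0.95

Convert to gains: g_cld = -0.413/2.31 = -0.1788; g_alb = 0.328/2.31 = 0.142; g_dust = -0.04/2.31 = -0.01732.
Total gain g = -0.05412.
A = 1/(1 + 0.05412) = 0.95.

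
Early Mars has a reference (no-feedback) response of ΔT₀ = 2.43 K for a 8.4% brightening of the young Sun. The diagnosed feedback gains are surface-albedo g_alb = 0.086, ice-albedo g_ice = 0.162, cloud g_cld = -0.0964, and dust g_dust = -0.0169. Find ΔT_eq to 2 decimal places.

Total gain g = 0.086 + 0.162 − 0.0964 − 0.0169 = 0.1347.
Amplification A = 1/(1 − 0.1347) = 1.156.
ΔT = 2.43 × 1.156 = 2.81 K.

2.81 K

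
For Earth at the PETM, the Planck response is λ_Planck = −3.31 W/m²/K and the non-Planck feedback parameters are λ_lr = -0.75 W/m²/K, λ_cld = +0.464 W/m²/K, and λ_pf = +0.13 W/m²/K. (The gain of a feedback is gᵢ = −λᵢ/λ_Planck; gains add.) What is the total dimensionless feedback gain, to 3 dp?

-0.047

Convert to gains: g_lr = -0.75/3.31 = -0.2266; g_cld = 0.464/3.31 = 0.1402; g_pf = 0.13/3.31 = 0.03927.
Total gain g = -0.04713.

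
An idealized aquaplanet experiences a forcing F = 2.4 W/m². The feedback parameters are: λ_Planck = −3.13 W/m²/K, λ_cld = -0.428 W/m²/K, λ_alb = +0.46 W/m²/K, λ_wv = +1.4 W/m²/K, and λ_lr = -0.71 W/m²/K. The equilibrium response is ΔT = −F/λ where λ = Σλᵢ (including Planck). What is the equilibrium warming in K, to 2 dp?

Net feedback parameter λ = (−3.13) + (-0.428) + (+0.46) + (+1.4) + (-0.71) = -2.408 W/m²/K.
ΔT = −F/λ = −2.4/(-2.408) = 1.00 K.

1.00 K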